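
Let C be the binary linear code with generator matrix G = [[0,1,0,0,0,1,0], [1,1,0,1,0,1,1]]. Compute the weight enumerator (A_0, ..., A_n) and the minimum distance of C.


Weight distribution: A_0 = 1, A_2 = 1, A_3 = 1, A_5 = 1. Minimum distance d = 2.

Enumerate all 2^2 = 4 messages m ∈ F_2^2.
For each, compute codeword c = mG in F_2^7, then tally its weight.
  m = 00 → c = 0000000, weight = 0.
  m = 10 → c = 0100010, weight = 2.
  m = 01 → c = 1101011, weight = 5.
  m = 11 → c = 1001001, weight = 3.
Tally weights:
  weight 0: 1 codewords.
  weight 2: 1 codewords.
  weight 3: 1 codewords.
  weight 5: 1 codewords.
Minimum distance d = smallest w > 0 with A_w > 0 = 2.
Sanity: Σ A_w = 4 = 2^2 = 4 ✓.


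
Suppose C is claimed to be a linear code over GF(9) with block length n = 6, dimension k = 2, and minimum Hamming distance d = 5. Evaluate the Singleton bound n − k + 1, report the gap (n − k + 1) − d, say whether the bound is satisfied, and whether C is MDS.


Singleton RHS = n − k + 1 = 5, slack = 0, bound satisfied, MDS.

Singleton bound: d ≤ n − k + 1.
Here n = 6, k = 2, so n − k + 1 = 5.
Given d = 5, check d ≤ 5: YES.
Slack = (n − k + 1) − d = 0.
The code is MDS (slack = 0).
Description: the claimed parameters are [6, 2, 5]_9; such a code would be MDS (meets Singleton bound).


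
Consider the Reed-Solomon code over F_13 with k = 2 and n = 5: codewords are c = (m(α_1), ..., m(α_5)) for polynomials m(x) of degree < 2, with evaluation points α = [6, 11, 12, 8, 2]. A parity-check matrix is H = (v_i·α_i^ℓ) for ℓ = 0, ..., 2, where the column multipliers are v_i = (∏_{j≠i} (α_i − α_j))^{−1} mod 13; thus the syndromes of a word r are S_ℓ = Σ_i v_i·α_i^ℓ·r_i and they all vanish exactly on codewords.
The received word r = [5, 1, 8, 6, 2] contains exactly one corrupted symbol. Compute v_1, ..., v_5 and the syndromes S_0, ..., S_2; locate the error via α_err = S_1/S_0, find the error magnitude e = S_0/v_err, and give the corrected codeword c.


S = (6, 12, 11), error at position 5, error magnitude e = 12, c = [5, 1, 8, 6, 3].

Step 1: column multipliers v_i = (∏_{j≠i}(α_i − α_j))^{−1} mod 13.
  i = 1 (α = 6): (6−11)(6−12)(6−8)(6−2) = (−5)·(−6)·(−2)·4 = −240 ≡ 7, so v_1 = 7^{−1} = 2 (mod 13).
  i = 2 (α = 11): (11−6)(11−12)(11−8)(11−2) = 5·(−1)·3·9 = −135 ≡ 8, so v_2 = 8^{−1} = 5 (mod 13).
  i = 3 (α = 12): (12−6)(12−11)(12−8)(12−2) = 6·1·4·10 = 240 ≡ 6, so v_3 = 6^{−1} = 11 (mod 13).
  i = 4 (α = 8): (8−6)(8−11)(8−12)(8−2) = 2·(−3)·(−4)·6 = 144 ≡ 1, so v_4 = 1^{−1} = 1 (mod 13).
  i = 5 (α = 2): (2−6)(2−11)(2−12)(2−8) = (−4)·(−9)·(−10)·(−6) = 2160 ≡ 2, so v_5 = 2^{−1} = 7 (mod 13).
  v = [2, 5, 11, 1, 7].
Step 2: syndromes of r = [5, 1, 8, 6, 2] (all sums mod 13).
  S_0 = Σ v_i r_i = 2·5 + 5·1 + 11·8 + 1·6 + 7·2 = 123 ≡ 6.
  S_1 = Σ v_i α_i r_i = 2·6·5 + 5·11·1 + 11·12·8 + 1·8·6 + 7·2·2 = 1247 ≡ 12.
  α_i^2 mod 13 = [10, 4, 1, 12, 4].
  S_2 = Σ v_i α_i^2 r_i = 2·10·5 + 5·4·1 + 11·1·8 + 1·12·6 + 7·4·2 = 336 ≡ 11.
  S = (6, 12, 11) ≠ 0, so r is not a codeword (an error is present).
Step 3: locate the error. For a single error e at position i, S_ℓ = v_i·e·α_i^ℓ, so α_err = S_1/S_0.
  S_0^{−1} = 6^{−1} = 11 (mod 13), so α_err = 12·11 = 132 ≡ 2 = α_5. Error position i = 5.
  Consistency check: S_2/S_1 = 11·12 = 132 ≡ 2 = α_err ✓ (single-error assumption holds).
Step 4: error magnitude e = S_0/v_5 = S_0·∏_{j≠5}(α_5 − α_j) = 6·2 = 12 ≡ 12 (mod 13).
Step 5: correct position 5: c_5 = r_5 − e = 2 − 12 ≡ 3 (mod 13). Hence c = [5, 1, 8, 6, 3].
  Check: interpolating c through the α_i gives m(x) = 2 + 7·x (degree < 2) with m(α_i) = c_i for every i, so c is indeed a codeword.


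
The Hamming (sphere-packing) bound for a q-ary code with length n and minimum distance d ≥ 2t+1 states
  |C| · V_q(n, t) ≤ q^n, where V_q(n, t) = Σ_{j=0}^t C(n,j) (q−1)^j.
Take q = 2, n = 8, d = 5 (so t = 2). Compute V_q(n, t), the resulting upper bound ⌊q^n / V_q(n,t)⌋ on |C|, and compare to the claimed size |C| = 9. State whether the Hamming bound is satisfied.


V_q(n, t) = 37, q^n = 256, Hamming bound = 6, |C| = 9 > bound (violated).

Step 1: Compute V_q(n, t) = Σ_{j=0}^2 C(n, j) (q−1)^j.
  j = 0: C(8,0)·(1)^0 = 1·1 = 1.
  j = 1: C(8,1)·(1)^1 = 8·1 = 8.
  j = 2: C(8,2)·(1)^2 = 28·1 = 28.
  V_q(n, t) = 1 + 8 + 28 = 37.
Step 2: q^n = 2^8 = 256.
Step 3: Hamming bound ⌊q^n / V_q(n,t)⌋ = ⌊256/37⌋ = 6.
Step 4: Compare |C| = 9 to 6: violated.
The claimed |C| lies above the Hamming bound, so no 2-ary code of length 8 with d ≥ 5 can have 9 codewords.


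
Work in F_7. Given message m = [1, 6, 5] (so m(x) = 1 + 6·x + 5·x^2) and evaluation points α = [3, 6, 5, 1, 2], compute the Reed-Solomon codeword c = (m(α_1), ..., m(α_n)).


c = [1, 0, 2, 5, 5]

Message polynomial: m(x) = 1 + 6·x + 5·x^2 (mod 7).
For each evaluation point α_i, compute m(α_i) mod 7:
  α_1 = 3: Horner steps 5 → 0 → 1, so m(3) = 1.
  α_2 = 6: Horner steps 5 → 1 → 0, so m(6) = 0.
  α_3 = 5: Horner steps 5 → 3 → 2, so m(5) = 2.
  α_4 = 1: Horner steps 5 → 4 → 5, so m(1) = 5.
  α_5 = 2: Horner steps 5 → 2 → 5, so m(2) = 5.
Codeword c = [1, 0, 2, 5, 5] ∈ F_7^5.


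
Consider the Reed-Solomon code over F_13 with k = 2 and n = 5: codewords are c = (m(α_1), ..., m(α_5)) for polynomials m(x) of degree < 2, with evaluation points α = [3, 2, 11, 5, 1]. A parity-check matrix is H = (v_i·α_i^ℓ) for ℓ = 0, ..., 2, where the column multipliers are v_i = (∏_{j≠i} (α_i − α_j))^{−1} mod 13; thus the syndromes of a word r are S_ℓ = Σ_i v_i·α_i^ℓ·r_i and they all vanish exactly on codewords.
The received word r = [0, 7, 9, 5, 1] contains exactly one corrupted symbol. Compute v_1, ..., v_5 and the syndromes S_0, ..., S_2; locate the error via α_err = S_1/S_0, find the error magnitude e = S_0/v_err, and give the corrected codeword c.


S = (7, 9, 6), error at position 4, error magnitude e = 6, c = [0, 7, 9, 12, 1].

Step 1: column multipliers v_i = (∏_{j≠i}(α_i − α_j))^{−1} mod 13.
  i = 1 (α = 3): (3−2)(3−11)(3−5)(3−1) = 1·(−8)·(−2)·2 = 32 ≡ 6, so v_1 = 6^{−1} = 11 (mod 13).
  i = 2 (α = 2): (2−3)(2−11)(2−5)(2−1) = (−1)·(−9)·(−3)·1 = −27 ≡ 12, so v_2 = 12^{−1} = 12 (mod 13).
  i = 3 (α = 11): (11−3)(11−2)(11−5)(11−1) = 8·9·6·10 = 4320 ≡ 4, so v_3 = 4^{−1} = 10 (mod 13).
  i = 4 (α = 5): (5−3)(5−2)(5−11)(5−1) = 2·3·(−6)·4 = −144 ≡ 12, so v_4 = 12^{−1} = 12 (mod 13).
  i = 5 (α = 1): (1−3)(1−2)(1−11)(1−5) = (−2)·(−1)·(−10)·(−4) = 80 ≡ 2, so v_5 = 2^{−1} = 7 (mod 13).
  v = [11, 12, 10, 12, 7].
Step 2: syndromes of r = [0, 7, 9, 5, 1] (all sums mod 13).
  S_0 = Σ v_i r_i = 11·0 + 12·7 + 10·9 + 12·5 + 7·1 = 241 ≡ 7.
  S_1 = Σ v_i α_i r_i = 11·3·0 + 12·2·7 + 10·11·9 + 12·5·5 + 7·1·1 = 1465 ≡ 9.
  α_i^2 mod 13 = [9, 4, 4, 12, 1].
  S_2 = Σ v_i α_i^2 r_i = 11·9·0 + 12·4·7 + 10·4·9 + 12·12·5 + 7·1·1 = 1423 ≡ 6.
  S = (7, 9, 6) ≠ 0, so r is not a codeword (an error is present).
Step 3: locate the error. For a single error e at position i, S_ℓ = v_i·e·α_i^ℓ, so α_err = S_1/S_0.
  S_0^{−1} = 7^{−1} = 2 (mod 13), so α_err = 9·2 = 18 ≡ 5 = α_4. Error position i = 4.
  Consistency check: S_2/S_1 = 6·3 = 18 ≡ 5 = α_err ✓ (single-error assumption holds).
Step 4: error magnitude e = S_0/v_4 = S_0·∏_{j≠4}(α_4 − α_j) = 7·12 = 84 ≡ 6 (mod 13).
Step 5: correct position 4: c_4 = r_4 − e = 5 − 6 ≡ 12 (mod 13). Hence c = [0, 7, 9, 12, 1].
  Check: interpolating c through the α_i gives m(x) = 8 + 6·x (degree < 2) with m(α_i) = c_i for every i, so c is indeed a codeword.


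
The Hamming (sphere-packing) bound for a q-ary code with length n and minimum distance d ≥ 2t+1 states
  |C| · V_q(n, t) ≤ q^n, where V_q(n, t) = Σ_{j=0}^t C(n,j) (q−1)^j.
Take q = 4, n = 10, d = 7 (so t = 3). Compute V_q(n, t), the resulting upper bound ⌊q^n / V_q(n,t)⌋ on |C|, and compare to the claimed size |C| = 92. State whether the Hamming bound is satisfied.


V_q(n, t) = 3676, q^n = 1048576, Hamming bound = 285, |C| = 92 ≤ bound (satisfied).

Step 1: Compute V_q(n, t) = Σ_{j=0}^3 C(n, j) (q−1)^j.
  j = 0: C(10,0)·(3)^0 = 1·1 = 1.
  j = 1: C(10,1)·(3)^1 = 10·3 = 30.
  j = 2: C(10,2)·(3)^2 = 45·9 = 405.
  j = 3: C(10,3)·(3)^3 = 120·27 = 3240.
  V_q(n, t) = 1 + 30 + 405 + 3240 = 3676.
Step 2: q^n = 4^10 = 1048576.
Step 3: Hamming bound ⌊q^n / V_q(n,t)⌋ = ⌊1048576/3676⌋ = 285.
Step 4: Compare |C| = 92 to 285: satisfied.
The claimed |C| lies below the Hamming bound.


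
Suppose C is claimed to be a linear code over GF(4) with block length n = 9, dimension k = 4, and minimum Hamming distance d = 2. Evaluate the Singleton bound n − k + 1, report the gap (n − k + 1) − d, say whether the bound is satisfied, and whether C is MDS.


Singleton RHS = n − k + 1 = 6, slack = 4, bound satisfied, not MDS.

Singleton bound: d ≤ n − k + 1.
Here n = 9, k = 4, so n − k + 1 = 6.
Given d = 2, check d ≤ 6: YES.
Slack = (n − k + 1) − d = 4.
The code is NOT MDS (slack = 4 > 0).
Description: the claimed parameters are [9, 4, 2]_4; such a code would be non-MDS.


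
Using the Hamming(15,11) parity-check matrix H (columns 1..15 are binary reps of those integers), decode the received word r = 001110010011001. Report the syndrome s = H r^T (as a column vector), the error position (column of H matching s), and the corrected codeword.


s = (0, 0, 1, 0)^T, error position = 2, corrected codeword c = 011110010011001

Compute s = H r^T mod 2 one row at a time:
  s_1 = 1 + 0 + 0 + 1 + 1 + 0 + 0 + 1 = 4 ≡ 0 (mod 2).
  s_2 = 1 + 1 + 0 + 0 + 1 + 0 + 0 + 1 = 4 ≡ 0 (mod 2).
  s_3 = 0 + 1 + 0 + 0 + 0 + 1 + 0 + 1 = 3 ≡ 1 (mod 2).
  s_4 = 0 + 1 + 1 + 0 + 0 + 1 + 0 + 1 = 4 ≡ 0 (mod 2).
s = (0, 0, 1, 0)^T — this equals column 2 of H (binary 0010), so error is at position 2.
Correct: flip bit 2 of r = 001110010011001 to get c = 011110010011001.


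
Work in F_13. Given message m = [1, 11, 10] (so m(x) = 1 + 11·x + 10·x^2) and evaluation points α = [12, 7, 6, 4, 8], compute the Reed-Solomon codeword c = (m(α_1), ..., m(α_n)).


c = [0, 9, 11, 10, 1]

Message polynomial: m(x) = 1 + 11·x + 10·x^2 (mod 13).
For each evaluation point α_i, compute m(α_i) mod 13:
  α_1 = 12: Horner steps 10 → 1 → 0, so m(12) = 0.
  α_2 = 7: Horner steps 10 → 3 → 9, so m(7) = 9.
  α_3 = 6: Horner steps 10 → 6 → 11, so m(6) = 11.
  α_4 = 4: Horner steps 10 → 12 → 10, so m(4) = 10.
  α_5 = 8: Horner steps 10 → 0 → 1, so m(8) = 1.
Codeword c = [0, 9, 11, 10, 1] ∈ F_13^5.


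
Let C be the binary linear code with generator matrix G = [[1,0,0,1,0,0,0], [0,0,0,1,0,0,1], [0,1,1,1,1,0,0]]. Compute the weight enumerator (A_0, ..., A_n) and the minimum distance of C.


Weight distribution: A_0 = 1, A_2 = 3, A_4 = 3, A_6 = 1. Minimum distance d = 2.

Enumerate all 2^3 = 8 messages m ∈ F_2^3.
For each, compute codeword c = mG in F_2^7, then tally its weight.
  m = 000 → c = 0000000, weight = 0.
  m = 100 → c = 1001000, weight = 2.
  m = 010 → c = 0001001, weight = 2.
  m = 110 → c = 1000001, weight = 2.
  m = 001 → c = 0111100, weight = 4.
  m = 101 → c = 1110100, weight = 4.
  m = 011 → c = 0110101, weight = 4.
  m = 111 → c = 1111101, weight = 6.
Tally weights:
  weight 0: 1 codewords.
  weight 2: 3 codewords.
  weight 4: 3 codewords.
  weight 6: 1 codewords.
Minimum distance d = smallest w > 0 with A_w > 0 = 2.
Sanity: Σ A_w = 8 = 2^3 = 8 ✓.


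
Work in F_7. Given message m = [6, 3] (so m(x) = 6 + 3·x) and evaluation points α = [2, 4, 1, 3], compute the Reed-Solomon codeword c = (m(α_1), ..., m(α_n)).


c = [5, 4, 2, 1]

Message polynomial: m(x) = 6 + 3·x (mod 7).
For each evaluation point α_i, compute m(α_i) mod 7:
  α_1 = 2: Horner steps 3 → 5, so m(2) = 5.
  α_2 = 4: Horner steps 3 → 4, so m(4) = 4.
  α_3 = 1: Horner steps 3 → 2, so m(1) = 2.
  α_4 = 3: Horner steps 3 → 1, so m(3) = 1.
Codeword c = [5, 4, 2, 1] ∈ F_7^4.


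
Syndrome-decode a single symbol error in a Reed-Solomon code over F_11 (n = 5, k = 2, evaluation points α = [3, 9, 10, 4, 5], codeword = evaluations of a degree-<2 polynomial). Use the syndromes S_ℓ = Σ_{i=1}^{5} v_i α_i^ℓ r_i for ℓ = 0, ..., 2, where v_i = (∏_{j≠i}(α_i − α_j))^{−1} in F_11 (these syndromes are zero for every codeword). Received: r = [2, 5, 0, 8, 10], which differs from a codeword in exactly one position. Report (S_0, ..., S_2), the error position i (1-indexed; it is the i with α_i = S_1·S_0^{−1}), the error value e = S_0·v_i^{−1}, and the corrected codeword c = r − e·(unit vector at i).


S = (1, 5, 3), error at position 5, error magnitude e = 7, c = [2, 5, 0, 8, 3].

Step 1: column multipliers v_i = (∏_{j≠i}(α_i − α_j))^{−1} mod 11.
  i = 1 (α = 3): (3−9)(3−10)(3−4)(3−5) = (−6)·(−7)·(−1)·(−2) = 84 ≡ 7, so v_1 = 7^{−1} = 8 (mod 11).
  i = 2 (α = 9): (9−3)(9−10)(9−4)(9−5) = 6·(−1)·5·4 = −120 ≡ 1, so v_2 = 1^{−1} = 1 (mod 11).
  i = 3 (α = 10): (10−3)(10−9)(10−4)(10−5) = 7·1·6·5 = 210 ≡ 1, so v_3 = 1^{−1} = 1 (mod 11).
  i = 4 (α = 4): (4−3)(4−9)(4−10)(4−5) = 1·(−5)·(−6)·(−1) = −30 ≡ 3, so v_4 = 3^{−1} = 4 (mod 11).
  i = 5 (α = 5): (5−3)(5−9)(5−10)(5−4) = 2·(−4)·(−5)·1 = 40 ≡ 7, so v_5 = 7^{−1} = 8 (mod 11).
  v = [8, 1, 1, 4, 8].
Step 2: syndromes of r = [2, 5, 0, 8, 10] (all sums mod 11).
  S_0 = Σ v_i r_i = 8·2 + 1·5 + 1·0 + 4·8 + 8·10 = 133 ≡ 1.
  S_1 = Σ v_i α_i r_i = 8·3·2 + 1·9·5 + 1·10·0 + 4·4·8 + 8·5·10 = 621 ≡ 5.
  α_i^2 mod 11 = [9, 4, 1, 5, 3].
  S_2 = Σ v_i α_i^2 r_i = 8·9·2 + 1·4·5 + 1·1·0 + 4·5·8 + 8·3·10 = 564 ≡ 3.
  S = (1, 5, 3) ≠ 0, so r is not a codeword (an error is present).
Step 3: locate the error. For a single error e at position i, S_ℓ = v_i·e·α_i^ℓ, so α_err = S_1/S_0.
  S_0^{−1} = 1^{−1} = 1 (mod 11), so α_err = 5·1 = 5 ≡ 5 = α_5. Error position i = 5.
  Consistency check: S_2/S_1 = 3·9 = 27 ≡ 5 = α_err ✓ (single-error assumption holds).
Step 4: error magnitude e = S_0/v_5 = S_0·∏_{j≠5}(α_5 − α_j) = 1·7 = 7 ≡ 7 (mod 11).
Step 5: correct position 5: c_5 = r_5 − e = 10 − 7 ≡ 3 (mod 11). Hence c = [2, 5, 0, 8, 3].
  Check: interpolating c through the α_i gives m(x) = 6 + 6·x (degree < 2) with m(α_i) = c_i for every i, so c is indeed a codeword.


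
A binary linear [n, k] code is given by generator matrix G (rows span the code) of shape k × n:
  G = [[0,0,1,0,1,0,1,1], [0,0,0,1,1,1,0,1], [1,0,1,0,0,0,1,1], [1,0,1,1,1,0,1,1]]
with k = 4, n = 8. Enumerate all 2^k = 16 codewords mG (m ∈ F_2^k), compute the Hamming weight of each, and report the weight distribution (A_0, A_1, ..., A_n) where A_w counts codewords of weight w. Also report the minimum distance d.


Weight distribution: A_0 = 1, A_2 = 4, A_4 = 9, A_6 = 2. Minimum distance d = 2.

Enumerate all 2^4 = 16 messages m ∈ F_2^4.
For each, compute codeword c = mG in F_2^8, then tally its weight.
  m = 0000 → c = 00000000, weight = 0.
  m = 1000 → c = 00101011, weight = 4.
  m = 0100 → c = 00011101, weight = 4.
  m = 1100 → c = 00110110, weight = 4.
  m = 0010 → c = 10100011, weight = 4.
  m = 1010 → c = 10001000, weight = 2.
  m = 0110 → c = 10111110, weight = 6.
  m = 1110 → c = 10010101, weight = 4.
  m = 0001 → c = 10111011, weight = 6.
  m = 1001 → c = 10010000, weight = 2.
  m = 0101 → c = 10100110, weight = 4.
  m = 1101 → c = 10001101, weight = 4.
  m = 0011 → c = 00011000, weight = 2.
  m = 1011 → c = 00110011, weight = 4.
  m = 0111 → c = 00000101, weight = 2.
  m = 1111 → c = 00101110, weight = 4.
Tally weights:
  weight 0: 1 codewords.
  weight 2: 4 codewords.
  weight 4: 9 codewords.
  weight 6: 2 codewords.
Minimum distance d = smallest w > 0 with A_w > 0 = 2.
Sanity: Σ A_w = 16 = 2^4 = 16 ✓.


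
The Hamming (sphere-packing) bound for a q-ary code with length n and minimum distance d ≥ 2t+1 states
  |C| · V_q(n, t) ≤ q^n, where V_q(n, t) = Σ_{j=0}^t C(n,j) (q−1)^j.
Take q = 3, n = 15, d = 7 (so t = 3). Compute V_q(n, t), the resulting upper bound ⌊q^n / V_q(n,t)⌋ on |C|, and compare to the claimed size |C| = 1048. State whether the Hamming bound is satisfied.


V_q(n, t) = 4091, q^n = 14348907, Hamming bound = 3507, |C| = 1048 ≤ bound (satisfied).

Step 1: Compute V_q(n, t) = Σ_{j=0}^3 C(n, j) (q−1)^j.
  j = 0: C(15,0)·(2)^0 = 1·1 = 1.
  j = 1: C(15,1)·(2)^1 = 15·2 = 30.
  j = 2: C(15,2)·(2)^2 = 105·4 = 420.
  j = 3: C(15,3)·(2)^3 = 455·8 = 3640.
  V_q(n, t) = 1 + 30 + 420 + 3640 = 4091.
Step 2: q^n = 3^15 = 14348907.
Step 3: Hamming bound ⌊q^n / V_q(n,t)⌋ = ⌊14348907/4091⌋ = 3507.
Step 4: Compare |C| = 1048 to 3507: satisfied.
The claimed |C| lies below the Hamming bound.


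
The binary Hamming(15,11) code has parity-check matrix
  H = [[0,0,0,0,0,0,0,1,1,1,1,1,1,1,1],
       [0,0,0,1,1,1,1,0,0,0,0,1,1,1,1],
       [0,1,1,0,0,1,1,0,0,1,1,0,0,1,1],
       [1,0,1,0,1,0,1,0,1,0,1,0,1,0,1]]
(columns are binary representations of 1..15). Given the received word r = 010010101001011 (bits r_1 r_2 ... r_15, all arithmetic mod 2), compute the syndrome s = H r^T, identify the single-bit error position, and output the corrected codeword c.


s = (0, 1, 0, 0)^T, error position = 4, corrected codeword c = 010110101001011

Compute s = H r^T mod 2 one row at a time:
  s_1 = 0 + 1 + 0 + 0 + 1 + 0 + 1 + 1 = 4 ≡ 0 (mod 2).
  s_2 = 0 + 1 + 0 + 1 + 1 + 0 + 1 + 1 = 5 ≡ 1 (mod 2).
  s_3 = 1 + 0 + 0 + 1 + 0 + 0 + 1 + 1 = 4 ≡ 0 (mod 2).
  s_4 = 0 + 0 + 1 + 1 + 1 + 0 + 0 + 1 = 4 ≡ 0 (mod 2).
s = (0, 1, 0, 0)^T — this equals column 4 of H (binary 0100), so error is at position 4.
Correct: flip bit 4 of r = 010010101001011 to get c = 010110101001011.


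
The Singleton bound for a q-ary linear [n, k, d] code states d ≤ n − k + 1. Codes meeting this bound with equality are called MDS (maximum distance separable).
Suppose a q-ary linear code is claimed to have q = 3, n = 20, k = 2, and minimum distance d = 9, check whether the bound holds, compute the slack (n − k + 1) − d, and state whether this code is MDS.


Singleton RHS = n − k + 1 = 19, slack = 10, bound satisfied, not MDS.

Singleton bound: d ≤ n − k + 1.
Here n = 20, k = 2, so n − k + 1 = 19.
Given d = 9, check d ≤ 19: YES.
Slack = (n − k + 1) − d = 10.
The code is NOT MDS (slack = 10 > 0).
Description: the claimed parameters are [20, 2, 9]_3; such a code would be non-MDS.


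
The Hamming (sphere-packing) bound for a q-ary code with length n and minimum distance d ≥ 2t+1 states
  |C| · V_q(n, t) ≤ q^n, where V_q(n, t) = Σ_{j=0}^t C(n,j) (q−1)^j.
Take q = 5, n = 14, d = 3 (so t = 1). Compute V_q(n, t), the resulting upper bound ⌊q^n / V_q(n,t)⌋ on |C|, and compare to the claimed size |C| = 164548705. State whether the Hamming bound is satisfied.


V_q(n, t) = 57, q^n = 6103515625, Hamming bound = 107079221, |C| = 164548705 > bound (violated).

Step 1: Compute V_q(n, t) = Σ_{j=0}^1 C(n, j) (q−1)^j.
  j = 0: C(14,0)·(4)^0 = 1·1 = 1.
  j = 1: C(14,1)·(4)^1 = 14·4 = 56.
  V_q(n, t) = 1 + 56 = 57.
Step 2: q^n = 5^14 = 6103515625.
Step 3: Hamming bound ⌊q^n / V_q(n,t)⌋ = ⌊6103515625/57⌋ = 107079221.
Step 4: Compare |C| = 164548705 to 107079221: violated.
The claimed |C| lies above the Hamming bound, so no 5-ary code of length 14 with d ≥ 3 can have 164548705 codewords.


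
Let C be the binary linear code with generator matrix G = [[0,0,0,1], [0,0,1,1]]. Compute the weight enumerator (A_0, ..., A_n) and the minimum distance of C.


Weight distribution: A_0 = 1, A_1 = 2, A_2 = 1. Minimum distance d = 1.

Enumerate all 2^2 = 4 messages m ∈ F_2^2.
For each, compute codeword c = mG in F_2^4, then tally its weight.
  m = 00 → c = 0000, weight = 0.
  m = 10 → c = 0001, weight = 1.
  m = 01 → c = 0011, weight = 2.
  m = 11 → c = 0010, weight = 1.
Tally weights:
  weight 0: 1 codewords.
  weight 1: 2 codewords.
  weight 2: 1 codewords.
Minimum distance d = smallest w > 0 with A_w > 0 = 1.
Sanity: Σ A_w = 4 = 2^2 = 4 ✓.


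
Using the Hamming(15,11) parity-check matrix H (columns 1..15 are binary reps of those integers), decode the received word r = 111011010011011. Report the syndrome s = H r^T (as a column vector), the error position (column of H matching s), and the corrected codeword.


s = (1, 1, 0, 1)^T, error position = 13, corrected codeword c = 111011010011111

Compute s = H r^T mod 2 one row at a time:
  s_1 = 1 + 0 + 0 + 1 + 1 + 0 + 1 + 1 = 5 ≡ 1 (mod 2).
  s_2 = 0 + 1 + 1 + 0 + 1 + 0 + 1 + 1 = 5 ≡ 1 (mod 2).
  s_3 = 1 + 1 + 1 + 0 + 0 + 1 + 1 + 1 = 6 ≡ 0 (mod 2).
  s_4 = 1 + 1 + 1 + 0 + 0 + 1 + 0 + 1 = 5 ≡ 1 (mod 2).
s = (1, 1, 0, 1)^T — this equals column 13 of H (binary 1101), so error is at position 13.
Correct: flip bit 13 of r = 111011010011011 to get c = 111011010011111.


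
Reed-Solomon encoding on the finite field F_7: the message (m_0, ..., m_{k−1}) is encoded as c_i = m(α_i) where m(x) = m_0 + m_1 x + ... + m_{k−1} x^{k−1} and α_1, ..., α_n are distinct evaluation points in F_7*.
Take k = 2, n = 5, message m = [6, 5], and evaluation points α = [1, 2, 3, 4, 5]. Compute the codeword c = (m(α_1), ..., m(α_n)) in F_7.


c = [4, 2, 0, 5, 3]

Message polynomial: m(x) = 6 + 5·x (mod 7).
For each evaluation point α_i, compute m(α_i) mod 7:
  α_1 = 1: Horner steps 5 → 4, so m(1) = 4.
  α_2 = 2: Horner steps 5 → 2, so m(2) = 2.
  α_3 = 3: Horner steps 5 → 0, so m(3) = 0.
  α_4 = 4: Horner steps 5 → 5, so m(4) = 5.
  α_5 = 5: Horner steps 5 → 3, so m(5) = 3.
Codeword c = [4, 2, 0, 5, 3] ∈ F_7^5.


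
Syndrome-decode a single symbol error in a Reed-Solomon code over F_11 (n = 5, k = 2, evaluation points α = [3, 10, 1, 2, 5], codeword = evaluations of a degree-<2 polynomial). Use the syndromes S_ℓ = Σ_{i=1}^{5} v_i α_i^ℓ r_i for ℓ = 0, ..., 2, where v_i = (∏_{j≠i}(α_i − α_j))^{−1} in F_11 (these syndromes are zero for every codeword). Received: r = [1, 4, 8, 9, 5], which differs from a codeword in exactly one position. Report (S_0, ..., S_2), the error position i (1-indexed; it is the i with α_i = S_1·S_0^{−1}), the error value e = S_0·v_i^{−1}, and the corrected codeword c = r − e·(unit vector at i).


S = (6, 1, 2), error at position 4, error magnitude e = 10, c = [1, 4, 8, 10, 5].

Step 1: column multipliers v_i = (∏_{j≠i}(α_i − α_j))^{−1} mod 11.
  i = 1 (α = 3): (3−10)(3−1)(3−2)(3−5) = (−7)·2·1·(−2) = 28 ≡ 6, so v_1 = 6^{−1} = 2 (mod 11).
  i = 2 (α = 10): (10−3)(10−1)(10−2)(10−5) = 7·9·8·5 = 2520 ≡ 1, so v_2 = 1^{−1} = 1 (mod 11).
  i = 3 (α = 1): (1−3)(1−10)(1−2)(1−5) = (−2)·(−9)·(−1)·(−4) = 72 ≡ 6, so v_3 = 6^{−1} = 2 (mod 11).
  i = 4 (α = 2): (2−3)(2−10)(2−1)(2−5) = (−1)·(−8)·1·(−3) = −24 ≡ 9, so v_4 = 9^{−1} = 5 (mod 11).
  i = 5 (α = 5): (5−3)(5−10)(5−1)(5−2) = 2·(−5)·4·3 = −120 ≡ 1, so v_5 = 1^{−1} = 1 (mod 11).
  v = [2, 1, 2, 5, 1].
Step 2: syndromes of r = [1, 4, 8, 9, 5] (all sums mod 11).
  S_0 = Σ v_i r_i = 2·1 + 1·4 + 2·8 + 5·9 + 1·5 = 72 ≡ 6.
  S_1 = Σ v_i α_i r_i = 2·3·1 + 1·10·4 + 2·1·8 + 5·2·9 + 1·5·5 = 177 ≡ 1.
  α_i^2 mod 11 = [9, 1, 1, 4, 3].
  S_2 = Σ v_i α_i^2 r_i = 2·9·1 + 1·1·4 + 2·1·8 + 5·4·9 + 1·3·5 = 233 ≡ 2.
  S = (6, 1, 2) ≠ 0, so r is not a codeword (an error is present).
Step 3: locate the error. For a single error e at position i, S_ℓ = v_i·e·α_i^ℓ, so α_err = S_1/S_0.
  S_0^{−1} = 6^{−1} = 2 (mod 11), so α_err = 1·2 = 2 ≡ 2 = α_4. Error position i = 4.
  Consistency check: S_2/S_1 = 2·1 = 2 ≡ 2 = α_err ✓ (single-error assumption holds).
Step 4: error magnitude e = S_0/v_4 = S_0·∏_{j≠4}(α_4 − α_j) = 6·9 = 54 ≡ 10 (mod 11).
Step 5: correct position 4: c_4 = r_4 − e = 9 − 10 ≡ 10 (mod 11). Hence c = [1, 4, 8, 10, 5].
  Check: interpolating c through the α_i gives m(x) = 6 + 2·x (degree < 2) with m(α_i) = c_i for every i, so c is indeed a codeword.


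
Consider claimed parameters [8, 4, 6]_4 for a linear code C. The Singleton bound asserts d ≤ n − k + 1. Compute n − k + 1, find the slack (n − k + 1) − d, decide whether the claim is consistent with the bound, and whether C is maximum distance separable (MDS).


Singleton RHS = n − k + 1 = 5, slack = -1, bound violated (no such code; not MDS).

Singleton bound: d ≤ n − k + 1.
Here n = 8, k = 4, so n − k + 1 = 5.
Given d = 6, check d ≤ 5: NO.
Slack = (n − k + 1) − d = -1.
The slack is negative: d = 6 exceeds n − k + 1 = 5 by 1, so the Singleton bound is violated and no linear [8, 4, 6]_4 code can exist. In particular it is not MDS (MDS requires d = n − k + 1 exactly).
Description: the claimed parameters are [8, 4, 6]_4; such a code would be impossible (violates the Singleton bound).


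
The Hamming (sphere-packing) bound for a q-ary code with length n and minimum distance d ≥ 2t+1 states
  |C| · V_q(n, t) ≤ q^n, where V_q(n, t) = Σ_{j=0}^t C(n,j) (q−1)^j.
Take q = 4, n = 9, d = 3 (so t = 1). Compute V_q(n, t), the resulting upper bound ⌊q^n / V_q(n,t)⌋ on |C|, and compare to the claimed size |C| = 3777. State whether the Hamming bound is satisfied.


V_q(n, t) = 28, q^n = 262144, Hamming bound = 9362, |C| = 3777 ≤ bound (satisfied).

Step 1: Compute V_q(n, t) = Σ_{j=0}^1 C(n, j) (q−1)^j.
  j = 0: C(9,0)·(3)^0 = 1·1 = 1.
  j = 1: C(9,1)·(3)^1 = 9·3 = 27.
  V_q(n, t) = 1 + 27 = 28.
Step 2: q^n = 4^9 = 262144.
Step 3: Hamming bound ⌊q^n / V_q(n,t)⌋ = ⌊262144/28⌋ = 9362.
Step 4: Compare |C| = 3777 to 9362: satisfied.
The claimed |C| lies below the Hamming bound.


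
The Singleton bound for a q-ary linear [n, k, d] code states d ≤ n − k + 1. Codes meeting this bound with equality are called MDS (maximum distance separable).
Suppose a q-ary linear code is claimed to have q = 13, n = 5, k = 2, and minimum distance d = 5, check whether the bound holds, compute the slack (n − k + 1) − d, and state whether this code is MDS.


Singleton RHS = n − k + 1 = 4, slack = -1, bound violated (no such code; not MDS).

Singleton bound: d ≤ n − k + 1.
Here n = 5, k = 2, so n − k + 1 = 4.
Given d = 5, check d ≤ 4: NO.
Slack = (n − k + 1) − d = -1.
The slack is negative: d = 5 exceeds n − k + 1 = 4 by 1, so the Singleton bound is violated and no linear [5, 2, 5]_13 code can exist. In particular it is not MDS (MDS requires d = n − k + 1 exactly).
Description: the claimed parameters are [5, 2, 5]_13; such a code would be impossible (violates the Singleton bound).


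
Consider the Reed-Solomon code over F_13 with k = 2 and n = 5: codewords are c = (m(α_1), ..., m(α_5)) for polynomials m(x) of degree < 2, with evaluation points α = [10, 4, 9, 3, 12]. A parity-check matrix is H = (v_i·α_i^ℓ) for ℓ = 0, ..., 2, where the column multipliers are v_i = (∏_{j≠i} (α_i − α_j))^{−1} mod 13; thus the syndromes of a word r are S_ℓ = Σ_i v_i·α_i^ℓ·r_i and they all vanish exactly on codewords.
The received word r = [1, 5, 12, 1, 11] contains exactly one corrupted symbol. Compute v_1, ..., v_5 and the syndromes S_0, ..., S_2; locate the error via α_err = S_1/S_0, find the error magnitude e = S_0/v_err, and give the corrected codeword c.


S = (9, 12, 3), error at position 1, error magnitude e = 11, c = [3, 5, 12, 1, 11].

Step 1: column multipliers v_i = (∏_{j≠i}(α_i − α_j))^{−1} mod 13.
  i = 1 (α = 10): (10−4)(10−9)(10−3)(10−12) = 6·1·7·(−2) = −84 ≡ 7, so v_1 = 7^{−1} = 2 (mod 13).
  i = 2 (α = 4): (4−10)(4−9)(4−3)(4−12) = (−6)·(−5)·1·(−8) = −240 ≡ 7, so v_2 = 7^{−1} = 2 (mod 13).
  i = 3 (α = 9): (9−10)(9−4)(9−3)(9−12) = (−1)·5·6·(−3) = 90 ≡ 12, so v_3 = 12^{−1} = 12 (mod 13).
  i = 4 (α = 3): (3−10)(3−4)(3−9)(3−12) = (−7)·(−1)·(−6)·(−9) = 378 ≡ 1, so v_4 = 1^{−1} = 1 (mod 13).
  i = 5 (α = 12): (12−10)(12−4)(12−9)(12−3) = 2·8·3·9 = 432 ≡ 3, so v_5 = 3^{−1} = 9 (mod 13).
  v = [2, 2, 12, 1, 9].
Step 2: syndromes of r = [1, 5, 12, 1, 11] (all sums mod 13).
  S_0 = Σ v_i r_i = 2·1 + 2·5 + 12·12 + 1·1 + 9·11 = 256 ≡ 9.
  S_1 = Σ v_i α_i r_i = 2·10·1 + 2·4·5 + 12·9·12 + 1·3·1 + 9·12·11 = 2547 ≡ 12.
  α_i^2 mod 13 = [9, 3, 3, 9, 1].
  S_2 = Σ v_i α_i^2 r_i = 2·9·1 + 2·3·5 + 12·3·12 + 1·9·1 + 9·1·11 = 588 ≡ 3.
  S = (9, 12, 3) ≠ 0, so r is not a codeword (an error is present).
Step 3: locate the error. For a single error e at position i, S_ℓ = v_i·e·α_i^ℓ, so α_err = S_1/S_0.
  S_0^{−1} = 9^{−1} = 3 (mod 13), so α_err = 12·3 = 36 ≡ 10 = α_1. Error position i = 1.
  Consistency check: S_2/S_1 = 3·12 = 36 ≡ 10 = α_err ✓ (single-error assumption holds).
Step 4: error magnitude e = S_0/v_1 = S_0·∏_{j≠1}(α_1 − α_j) = 9·7 = 63 ≡ 11 (mod 13).
Step 5: correct position 1: c_1 = r_1 − e = 1 − 11 ≡ 3 (mod 13). Hence c = [3, 5, 12, 1, 11].
  Check: interpolating c through the α_i gives m(x) = 2 + 4·x (degree < 2) with m(α_i) = c_i for every i, so c is indeed a codeword.


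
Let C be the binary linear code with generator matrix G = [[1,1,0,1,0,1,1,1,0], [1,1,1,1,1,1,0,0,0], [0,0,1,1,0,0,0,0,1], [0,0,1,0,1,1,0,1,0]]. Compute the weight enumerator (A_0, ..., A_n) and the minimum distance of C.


Weight distribution: A_0 = 1, A_2 = 1, A_3 = 1, A_4 = 3, A_5 = 6, A_6 = 3, A_7 = 1. Minimum distance d = 2.

Enumerate all 2^4 = 16 messages m ∈ F_2^4.
For each, compute codeword c = mG in F_2^9, then tally its weight.
  m = 0000 → c = 000000000, weight = 0.
  m = 1000 → c = 110101110, weight = 6.
  m = 0100 → c = 111111000, weight = 6.
  m = 1100 → c = 001010110, weight = 4.
  m = 0010 → c = 001100001, weight = 3.
  m = 1010 → c = 111001111, weight = 7.
  m = 0110 → c = 110011001, weight = 5.
  m = 1110 → c = 000110111, weight = 5.
  m = 0001 → c = 001011010, weight = 4.
  m = 1001 → c = 111110100, weight = 6.
  m = 0101 → c = 110100010, weight = 4.
  m = 1101 → c = 000001100, weight = 2.
  m = 0011 → c = 000111011, weight = 5.
  m = 1011 → c = 110010101, weight = 5.
  m = 0111 → c = 111000011, weight = 5.
  m = 1111 → c = 001101101, weight = 5.
Tally weights:
  weight 0: 1 codewords.
  weight 2: 1 codewords.
  weight 3: 1 codewords.
  weight 4: 3 codewords.
  weight 5: 6 codewords.
  weight 6: 3 codewords.
  weight 7: 1 codewords.
Minimum distance d = smallest w > 0 with A_w > 0 = 2.
Sanity: Σ A_w = 16 = 2^4 = 16 ✓.


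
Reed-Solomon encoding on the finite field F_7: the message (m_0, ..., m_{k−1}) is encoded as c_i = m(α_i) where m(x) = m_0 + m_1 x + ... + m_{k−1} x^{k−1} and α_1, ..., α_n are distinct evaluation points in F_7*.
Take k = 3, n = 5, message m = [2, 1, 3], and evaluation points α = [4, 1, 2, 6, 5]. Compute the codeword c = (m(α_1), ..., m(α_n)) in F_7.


c = [5, 6, 2, 4, 5]

Message polynomial: m(x) = 2 + 1·x + 3·x^2 (mod 7).
For each evaluation point α_i, compute m(α_i) mod 7:
  α_1 = 4: Horner steps 3 → 6 → 5, so m(4) = 5.
  α_2 = 1: Horner steps 3 → 4 → 6, so m(1) = 6.
  α_3 = 2: Horner steps 3 → 0 → 2, so m(2) = 2.
  α_4 = 6: Horner steps 3 → 5 → 4, so m(6) = 4.
  α_5 = 5: Horner steps 3 → 2 → 5, so m(5) = 5.
Codeword c = [5, 6, 2, 4, 5] ∈ F_7^5.


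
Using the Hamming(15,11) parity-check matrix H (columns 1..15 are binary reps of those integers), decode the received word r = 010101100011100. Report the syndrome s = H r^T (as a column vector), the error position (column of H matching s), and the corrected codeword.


s = (1, 1, 0, 1)^T, error position = 13, corrected codeword c = 010101100011000

Compute s = H r^T mod 2 one row at a time:
  s_1 = 0 + 0 + 0 + 1 + 1 + 1 + 0 + 0 = 3 ≡ 1 (mod 2).
  s_2 = 1 + 0 + 1 + 1 + 1 + 1 + 0 + 0 = 5 ≡ 1 (mod 2).
  s_3 = 1 + 0 + 1 + 1 + 0 + 1 + 0 + 0 = 4 ≡ 0 (mod 2).
  s_4 = 0 + 0 + 0 + 1 + 0 + 1 + 1 + 0 = 3 ≡ 1 (mod 2).
s = (1, 1, 0, 1)^T — this equals column 13 of H (binary 1101), so error is at position 13.
Correct: flip bit 13 of r = 010101100011100 to get c = 010101100011000.


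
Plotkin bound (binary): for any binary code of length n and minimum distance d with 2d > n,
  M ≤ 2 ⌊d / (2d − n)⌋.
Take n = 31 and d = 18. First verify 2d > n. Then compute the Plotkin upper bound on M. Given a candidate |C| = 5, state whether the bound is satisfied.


Plotkin bound M ≤ 6; given |C| = 5 ≤ bound (satisfied).

Check applicability: 2d = 36, n = 31.
2d − n = 5 > 0, so Plotkin applies.
Compute d/(2d−n) = 18/5 ≈ 3.6000.
⌊d/(2d−n)⌋ = 3.
Plotkin bound: M ≤ 2·3 = 6.
Given |C| = 5, check: satisfied.
This |C| is below the Plotkin bound.


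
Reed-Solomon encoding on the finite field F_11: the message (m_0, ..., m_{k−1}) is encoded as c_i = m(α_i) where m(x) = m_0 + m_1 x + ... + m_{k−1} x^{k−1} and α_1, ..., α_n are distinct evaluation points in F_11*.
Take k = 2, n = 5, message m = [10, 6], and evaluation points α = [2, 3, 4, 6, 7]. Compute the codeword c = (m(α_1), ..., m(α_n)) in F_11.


c = [0, 6, 1, 2, 8]

Message polynomial: m(x) = 10 + 6·x (mod 11).
For each evaluation point α_i, compute m(α_i) mod 11:
  α_1 = 2: Horner steps 6 → 0, so m(2) = 0.
  α_2 = 3: Horner steps 6 → 6, so m(3) = 6.
  α_3 = 4: Horner steps 6 → 1, so m(4) = 1.
  α_4 = 6: Horner steps 6 → 2, so m(6) = 2.
  α_5 = 7: Horner steps 6 → 8, so m(7) = 8.
Codeword c = [0, 6, 1, 2, 8] ∈ F_11^5.


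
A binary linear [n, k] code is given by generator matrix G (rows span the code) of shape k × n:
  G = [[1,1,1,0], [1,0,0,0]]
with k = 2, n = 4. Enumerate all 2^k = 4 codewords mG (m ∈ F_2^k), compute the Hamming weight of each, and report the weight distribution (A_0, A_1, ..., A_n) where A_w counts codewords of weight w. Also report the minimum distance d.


Weight distribution: A_0 = 1, A_1 = 1, A_2 = 1, A_3 = 1. Minimum distance d = 1.

Enumerate all 2^2 = 4 messages m ∈ F_2^2.
For each, compute codeword c = mG in F_2^4, then tally its weight.
  m = 00 → c = 0000, weight = 0.
  m = 10 → c = 1110, weight = 3.
  m = 01 → c = 1000, weight = 1.
  m = 11 → c = 0110, weight = 2.
Tally weights:
  weight 0: 1 codewords.
  weight 1: 1 codewords.
  weight 2: 1 codewords.
  weight 3: 1 codewords.
Minimum distance d = smallest w > 0 with A_w > 0 = 1.
Sanity: Σ A_w = 4 = 2^2 = 4 ✓.


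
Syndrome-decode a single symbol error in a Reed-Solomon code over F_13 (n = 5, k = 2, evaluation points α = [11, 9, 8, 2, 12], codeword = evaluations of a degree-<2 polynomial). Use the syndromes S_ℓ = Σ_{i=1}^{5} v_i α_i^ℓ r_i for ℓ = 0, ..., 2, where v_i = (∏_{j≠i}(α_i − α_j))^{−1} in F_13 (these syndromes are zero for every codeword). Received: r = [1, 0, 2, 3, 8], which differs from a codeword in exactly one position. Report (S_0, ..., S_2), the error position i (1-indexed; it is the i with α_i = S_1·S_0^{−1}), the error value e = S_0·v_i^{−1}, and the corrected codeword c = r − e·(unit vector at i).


S = (8, 12, 5), error at position 3, error magnitude e = 9, c = [1, 0, 6, 3, 8].

Step 1: column multipliers v_i = (∏_{j≠i}(α_i − α_j))^{−1} mod 13.
  i = 1 (α = 11): (11−9)(11−8)(11−2)(11−12) = 2·3·9·(−1) = −54 ≡ 11, so v_1 = 11^{−1} = 6 (mod 13).
  i = 2 (α = 9): (9−11)(9−8)(9−2)(9−12) = (−2)·1·7·(−3) = 42 ≡ 3, so v_2 = 3^{−1} = 9 (mod 13).
  i = 3 (α = 8): (8−11)(8−9)(8−2)(8−12) = (−3)·(−1)·6·(−4) = −72 ≡ 6, so v_3 = 6^{−1} = 11 (mod 13).
  i = 4 (α = 2): (2−11)(2−9)(2−8)(2−12) = (−9)·(−7)·(−6)·(−10) = 3780 ≡ 10, so v_4 = 10^{−1} = 4 (mod 13).
  i = 5 (α = 12): (12−11)(12−9)(12−8)(12−2) = 1·3·4·10 = 120 ≡ 3, so v_5 = 3^{−1} = 9 (mod 13).
  v = [6, 9, 11, 4, 9].
Step 2: syndromes of r = [1, 0, 2, 3, 8] (all sums mod 13).
  S_0 = Σ v_i r_i = 6·1 + 9·0 + 11·2 + 4·3 + 9·8 = 112 ≡ 8.
  S_1 = Σ v_i α_i r_i = 6·11·1 + 9·9·0 + 11·8·2 + 4·2·3 + 9·12·8 = 1130 ≡ 12.
  α_i^2 mod 13 = [4, 3, 12, 4, 1].
  S_2 = Σ v_i α_i^2 r_i = 6·4·1 + 9·3·0 + 11·12·2 + 4·4·3 + 9·1·8 = 408 ≡ 5.
  S = (8, 12, 5) ≠ 0, so r is not a codeword (an error is present).
Step 3: locate the error. For a single error e at position i, S_ℓ = v_i·e·α_i^ℓ, so α_err = S_1/S_0.
  S_0^{−1} = 8^{−1} = 5 (mod 13), so α_err = 12·5 = 60 ≡ 8 = α_3. Error position i = 3.
  Consistency check: S_2/S_1 = 5·12 = 60 ≡ 8 = α_err ✓ (single-error assumption holds).
Step 4: error magnitude e = S_0/v_3 = S_0·∏_{j≠3}(α_3 − α_j) = 8·6 = 48 ≡ 9 (mod 13).
Step 5: correct position 3: c_3 = r_3 − e = 2 − 9 ≡ 6 (mod 13). Hence c = [1, 0, 6, 3, 8].
  Check: interpolating c through the α_i gives m(x) = 2 + 7·x (degree < 2) with m(α_i) = c_i for every i, so c is indeed a codeword.


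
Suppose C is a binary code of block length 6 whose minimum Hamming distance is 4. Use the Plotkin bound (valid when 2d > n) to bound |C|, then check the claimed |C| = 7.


Plotkin bound M ≤ 4; given |C| = 7 > bound (violated).

Check applicability: 2d = 8, n = 6.
2d − n = 2 > 0, so Plotkin applies.
Compute d/(2d−n) = 4/2 ≈ 2.0000.
⌊d/(2d−n)⌋ = 2.
Plotkin bound: M ≤ 2·2 = 4.
Given |C| = 7, check: VIOLATED.
This |C| is above the Plotkin bound, so no binary code with n = 6, d = 4 and 7 codewords exists.


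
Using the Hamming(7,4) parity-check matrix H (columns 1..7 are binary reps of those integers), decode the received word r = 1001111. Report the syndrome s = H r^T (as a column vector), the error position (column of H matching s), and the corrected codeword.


s = (0, 0, 1)^T, error position = 1, corrected codeword c = 0001111

Compute s = H r^T mod 2 one row at a time:
  s_1 = 1 + 1 + 1 + 1 = 4 ≡ 0 (mod 2).
  s_2 = 0 + 0 + 1 + 1 = 2 ≡ 0 (mod 2).
  s_3 = 1 + 0 + 1 + 1 = 3 ≡ 1 (mod 2).
s = (0, 0, 1)^T — this equals column 1 of H (binary 001), so error is at position 1.
Correct: flip bit 1 of r = 1001111 to get c = 0001111.


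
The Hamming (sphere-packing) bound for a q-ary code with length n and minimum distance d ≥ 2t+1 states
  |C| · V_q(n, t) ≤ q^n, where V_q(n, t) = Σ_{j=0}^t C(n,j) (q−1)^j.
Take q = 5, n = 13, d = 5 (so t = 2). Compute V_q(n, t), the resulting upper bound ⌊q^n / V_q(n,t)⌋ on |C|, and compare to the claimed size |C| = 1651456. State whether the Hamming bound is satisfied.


V_q(n, t) = 1301, q^n = 1220703125, Hamming bound = 938280, |C| = 1651456 > bound (violated).

Step 1: Compute V_q(n, t) = Σ_{j=0}^2 C(n, j) (q−1)^j.
  j = 0: C(13,0)·(4)^0 = 1·1 = 1.
  j = 1: C(13,1)·(4)^1 = 13·4 = 52.
  j = 2: C(13,2)·(4)^2 = 78·16 = 1248.
  V_q(n, t) = 1 + 52 + 1248 = 1301.
Step 2: q^n = 5^13 = 1220703125.
Step 3: Hamming bound ⌊q^n / V_q(n,t)⌋ = ⌊1220703125/1301⌋ = 938280.
Step 4: Compare |C| = 1651456 to 938280: violated.
The claimed |C| lies above the Hamming bound, so no 5-ary code of length 13 with d ≥ 5 can have 1651456 codewords.


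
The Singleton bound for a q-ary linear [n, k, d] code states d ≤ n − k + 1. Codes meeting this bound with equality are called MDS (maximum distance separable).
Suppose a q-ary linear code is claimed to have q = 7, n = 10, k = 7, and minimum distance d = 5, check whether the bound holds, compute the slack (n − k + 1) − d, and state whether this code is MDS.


Singleton RHS = n − k + 1 = 4, slack = -1, bound violated (no such code; not MDS).

Singleton bound: d ≤ n − k + 1.
Here n = 10, k = 7, so n − k + 1 = 4.
Given d = 5, check d ≤ 4: NO.
Slack = (n − k + 1) − d = -1.
The slack is negative: d = 5 exceeds n − k + 1 = 4 by 1, so the Singleton bound is violated and no linear [10, 7, 5]_7 code can exist. In particular it is not MDS (MDS requires d = n − k + 1 exactly).
Description: the claimed parameters are [10, 7, 5]_7; such a code would be impossible (violates the Singleton bound).


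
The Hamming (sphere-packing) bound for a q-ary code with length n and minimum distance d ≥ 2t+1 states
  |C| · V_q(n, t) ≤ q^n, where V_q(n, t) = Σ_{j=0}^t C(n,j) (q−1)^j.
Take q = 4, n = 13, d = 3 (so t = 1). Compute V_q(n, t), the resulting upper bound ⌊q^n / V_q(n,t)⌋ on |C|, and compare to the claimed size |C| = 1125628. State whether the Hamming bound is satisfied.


V_q(n, t) = 40, q^n = 67108864, Hamming bound = 1677721, |C| = 1125628 ≤ bound (satisfied).

Step 1: Compute V_q(n, t) = Σ_{j=0}^1 C(n, j) (q−1)^j.
  j = 0: C(13,0)·(3)^0 = 1·1 = 1.
  j = 1: C(13,1)·(3)^1 = 13·3 = 39.
  V_q(n, t) = 1 + 39 = 40.
Step 2: q^n = 4^13 = 67108864.
Step 3: Hamming bound ⌊q^n / V_q(n,t)⌋ = ⌊67108864/40⌋ = 1677721.
Step 4: Compare |C| = 1125628 to 1677721: satisfied.
The claimed |C| lies below the Hamming bound.
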